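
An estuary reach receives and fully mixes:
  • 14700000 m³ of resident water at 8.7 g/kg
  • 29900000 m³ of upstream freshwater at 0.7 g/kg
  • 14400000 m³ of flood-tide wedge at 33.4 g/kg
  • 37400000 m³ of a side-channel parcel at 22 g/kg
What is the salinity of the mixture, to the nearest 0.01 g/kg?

15.07 g/kg

Weighted by volume,
salt = 14,700,000×8.7 + 29,900,000×0.7 + 14,400,000×33.4 + 37,400,000×22 = 127,890,000 + 20,930,000 + 480,960,000 + 822,800,000 = 1,452,580,000
volume = 14,700,000 + 29,900,000 + 14,400,000 + 37,400,000 = 96,400,000 m³
S = 1,452,580,000 / 96,400,000 = 15.0683 g/kg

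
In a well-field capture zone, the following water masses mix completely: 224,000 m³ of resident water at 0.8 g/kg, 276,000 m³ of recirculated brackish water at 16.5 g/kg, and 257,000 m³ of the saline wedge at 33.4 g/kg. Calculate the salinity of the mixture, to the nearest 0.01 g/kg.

Weighted by volume,
salt = 224,000×0.8 + 276,000×16.5 + 257,000×33.4 = 179,200 + 4,554,000 + 8,583,800 = 13,317,000
volume = 224,000 + 276,000 + 257,000 = 757,000 m³
S = 13,317,000 / 757,000 = 17.5918 g/kg

17.59 g/kg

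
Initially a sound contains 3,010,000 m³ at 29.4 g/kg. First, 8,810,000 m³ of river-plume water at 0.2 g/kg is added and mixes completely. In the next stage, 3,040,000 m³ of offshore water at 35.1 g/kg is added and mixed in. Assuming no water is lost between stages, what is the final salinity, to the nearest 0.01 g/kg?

13.25 g/kg

Salt balance:
Initial salt = 3,010,000×29.4 = 88,494,000
After stage 1: salt = 88,494,000 + 8,810,000×0.2 = 90,256,000; volume = 11,820,000 m³; S = 7.636 g/kg
After stage 2: salt = 90,256,000 + 3,040,000×35.1 = 196,960,000; volume = 14,860,000 m³
S = 196,960,000 / 14,860,000 = 13.2544 g/kg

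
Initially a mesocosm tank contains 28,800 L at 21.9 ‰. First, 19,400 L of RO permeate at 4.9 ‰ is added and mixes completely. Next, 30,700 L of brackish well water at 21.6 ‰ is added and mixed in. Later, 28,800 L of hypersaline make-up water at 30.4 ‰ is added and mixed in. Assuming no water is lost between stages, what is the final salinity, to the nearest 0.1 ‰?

21.0 ‰

Weighted by volume,
Initial salt = 28,800×21.9 = 630,720
After stage 1: salt = 630,720 + 19,400×4.9 = 725,780; volume = 48,200 L; S = 15.058 ‰
After stage 2: salt = 725,780 + 30,700×21.6 = 1,388,900; volume = 78,900 L; S = 17.603 ‰
After stage 3: salt = 1,388,900 + 28,800×30.4 = 2,264,420; volume = 107,700 L
S = 2,264,420 / 107,700 = 21.0253 ‰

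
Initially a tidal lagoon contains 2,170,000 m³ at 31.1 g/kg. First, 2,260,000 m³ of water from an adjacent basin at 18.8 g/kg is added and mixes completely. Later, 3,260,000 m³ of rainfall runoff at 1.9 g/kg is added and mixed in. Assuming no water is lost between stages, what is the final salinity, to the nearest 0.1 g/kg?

Salt balance:
Initial salt = 2,170,000×31.1 = 67,487,000
After stage 1: salt = 67,487,000 + 2,260,000×18.8 = 109,975,000; volume = 4,430,000 m³; S = 24.825 g/kg
After stage 2: salt = 109,975,000 + 3,260,000×1.9 = 116,169,000; volume = 7,690,000 m³
S = 116,169,000 / 7,690,000 = 15.1065 g/kg

15.1 g/kg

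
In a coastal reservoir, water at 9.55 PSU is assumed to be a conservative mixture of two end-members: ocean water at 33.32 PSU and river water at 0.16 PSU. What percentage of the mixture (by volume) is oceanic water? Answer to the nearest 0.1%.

Let g be the oceanic fraction. Salt balance per unit volume:
g×33.32 + (1−g)×0.16 = 9.55
g = (9.55 − 0.16) / (33.32 − 0.16) = 9.39/33.16 = 0.2832

28.3%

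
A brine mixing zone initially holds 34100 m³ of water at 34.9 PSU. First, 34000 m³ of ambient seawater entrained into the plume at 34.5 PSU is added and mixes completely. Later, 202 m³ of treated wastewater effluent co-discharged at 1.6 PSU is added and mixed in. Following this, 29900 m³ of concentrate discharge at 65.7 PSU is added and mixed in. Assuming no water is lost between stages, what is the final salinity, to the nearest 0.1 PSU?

Salt balance:
Initial salt = 34,100×34.9 = 1,190,090
After stage 1: salt = 1,190,090 + 34,000×34.5 = 2,363,090; volume = 68,100 m³; S = 34.7 PSU
After stage 2: salt = 2,363,090 + 202×1.6 = 2,363,413.2; volume = 68,302 m³; S = 34.602 PSU
After stage 3: salt = 2,363,413.2 + 29,900×65.7 = 4,327,843.2; volume = 98,202 m³
S = 4,327,843.2 / 98,202 = 44.0708 PSU

44.1 PSU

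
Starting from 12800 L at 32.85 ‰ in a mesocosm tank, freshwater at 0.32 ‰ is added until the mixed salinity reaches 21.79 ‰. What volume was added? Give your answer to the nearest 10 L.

6590 L

Salt balance: 12,800×32.85 + V×0.32 = (12,800+V)×21.79
420,480 + 0.32V = 278,912 + 21.79V
141,568 = 21.47V
V = 6,593.76 L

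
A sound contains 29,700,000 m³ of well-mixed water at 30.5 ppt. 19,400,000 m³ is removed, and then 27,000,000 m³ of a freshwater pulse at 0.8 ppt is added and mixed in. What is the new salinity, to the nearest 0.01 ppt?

Remaining after removal: 10,300,000 m³ at 30.5 ppt (salt = 314,150,000)
After addition: salt = 314,150,000 + 27,000,000×0.8 = 335,750,000; volume = 37,300,000 m³
S = 335,750,000 / 37,300,000 = 9.0013 ppt

9.00 ppt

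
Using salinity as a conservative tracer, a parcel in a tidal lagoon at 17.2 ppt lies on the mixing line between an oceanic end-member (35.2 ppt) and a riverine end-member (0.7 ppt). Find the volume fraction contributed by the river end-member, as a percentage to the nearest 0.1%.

Let f be the freshwater fraction. Salt balance per unit volume:
f×0.7 + (1−f)×35.2 = 17.2
f = (35.2 − 17.2) / (35.2 − 0.7) = 18/34.5 = 0.5217

52.2%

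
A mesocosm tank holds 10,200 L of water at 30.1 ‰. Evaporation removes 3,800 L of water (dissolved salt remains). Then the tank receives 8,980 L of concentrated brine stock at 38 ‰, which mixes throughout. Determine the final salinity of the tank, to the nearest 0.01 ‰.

42.15 ‰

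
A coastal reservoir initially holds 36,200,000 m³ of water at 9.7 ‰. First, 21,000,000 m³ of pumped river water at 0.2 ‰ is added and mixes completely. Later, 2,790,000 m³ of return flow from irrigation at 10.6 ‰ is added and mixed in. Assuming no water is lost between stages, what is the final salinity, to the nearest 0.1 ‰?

Salt balance:
Initial salt = 36,200,000×9.7 = 351,140,000
After stage 1: salt = 351,140,000 + 21,000,000×0.2 = 355,340,000; volume = 57,200,000 m³; S = 6.212 ‰
After stage 2: salt = 355,340,000 + 2,790,000×10.6 = 384,914,000; volume = 59,990,000 m³
S = 384,914,000 / 59,990,000 = 6.4163 ‰

6.4 ‰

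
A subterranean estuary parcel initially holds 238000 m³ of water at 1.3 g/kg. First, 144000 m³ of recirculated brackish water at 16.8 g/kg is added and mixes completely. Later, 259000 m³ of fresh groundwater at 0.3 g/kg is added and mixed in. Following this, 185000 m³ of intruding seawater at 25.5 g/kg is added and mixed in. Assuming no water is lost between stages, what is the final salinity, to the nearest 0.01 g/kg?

Total salt / total volume:
Initial salt = 238,000×1.3 = 309,400
After stage 1: salt = 309,400 + 144,000×16.8 = 2,728,600; volume = 382,000 m³; S = 7.143 g/kg
After stage 2: salt = 2,728,600 + 259,000×0.3 = 2,806,300; volume = 641,000 m³; S = 4.378 g/kg
After stage 3: salt = 2,806,300 + 185,000×25.5 = 7,523,800; volume = 826,000 m³
S = 7,523,800 / 826,000 = 9.1087 g/kg

9.11 g/kg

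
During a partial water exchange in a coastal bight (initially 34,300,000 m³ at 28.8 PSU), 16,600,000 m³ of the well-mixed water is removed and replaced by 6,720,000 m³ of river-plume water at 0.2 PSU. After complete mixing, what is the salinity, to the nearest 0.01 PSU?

20.93 PSU

Remaining after removal: 17,700,000 m³ at 28.8 PSU (salt = 509,760,000)
After addition: salt = 509,760,000 + 6,720,000×0.2 = 511,104,000; volume = 24,420,000 m³
S = 511,104,000 / 24,420,000 = 20.9297 PSU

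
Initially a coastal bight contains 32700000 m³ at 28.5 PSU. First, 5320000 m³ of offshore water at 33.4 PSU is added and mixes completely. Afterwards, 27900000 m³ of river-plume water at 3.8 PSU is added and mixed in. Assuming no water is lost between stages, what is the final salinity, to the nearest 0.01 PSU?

18.44 PSU

Total salt / total volume:
Initial salt = 32,700,000×28.5 = 931,950,000
After stage 1: salt = 931,950,000 + 5,320,000×33.4 = 1,109,638,000; volume = 38,020,000 m³; S = 29.186 PSU
After stage 2: salt = 1,109,638,000 + 27,900,000×3.8 = 1,215,658,000; volume = 65,920,000 m³
S = 1,215,658,000 / 65,920,000 = 18.4414 PSU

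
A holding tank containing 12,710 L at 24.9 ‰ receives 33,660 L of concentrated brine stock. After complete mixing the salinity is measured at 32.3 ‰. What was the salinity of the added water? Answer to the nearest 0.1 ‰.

35.1 ‰

Salt balance: 12,710×24.9 + 33,660×S = 46,370×32.3
316,479 + 33,660·S = 1,497,751
S = (1,497,751 − 316,479) / 33,660 = 35.0942 ‰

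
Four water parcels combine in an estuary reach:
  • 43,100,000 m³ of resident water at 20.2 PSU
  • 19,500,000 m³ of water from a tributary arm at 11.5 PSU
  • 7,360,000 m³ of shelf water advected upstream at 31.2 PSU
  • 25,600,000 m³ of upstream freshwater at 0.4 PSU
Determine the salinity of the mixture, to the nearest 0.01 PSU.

13.97 PSU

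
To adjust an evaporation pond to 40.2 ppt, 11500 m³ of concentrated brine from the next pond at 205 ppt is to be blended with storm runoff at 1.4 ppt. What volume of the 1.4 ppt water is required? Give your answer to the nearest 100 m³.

48800 m³

Salt balance: 11,500×205 + V×1.4 = (11,500+V)×40.2
2,357,500 + 1.4V = 462,300 + 40.2V
1,895,200 = 38.8V
V = 48,845.36 m³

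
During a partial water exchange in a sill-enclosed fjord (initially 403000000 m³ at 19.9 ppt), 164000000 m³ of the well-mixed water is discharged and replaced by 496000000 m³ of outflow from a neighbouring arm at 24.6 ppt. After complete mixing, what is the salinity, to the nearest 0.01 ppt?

Remaining after removal: 239,000,000 m³ at 19.9 ppt (salt = 4,756,100,000)
After addition: salt = 4,756,100,000 + 496,000,000×24.6 = 16,957,700,000; volume = 735,000,000 m³
S = 16,957,700,000 / 735,000,000 = 23.0717 ppt

23.07 ppt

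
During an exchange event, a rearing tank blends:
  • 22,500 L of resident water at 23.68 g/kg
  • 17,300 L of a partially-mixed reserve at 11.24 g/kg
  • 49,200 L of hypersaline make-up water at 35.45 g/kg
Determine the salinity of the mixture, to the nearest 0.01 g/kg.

27.77 g/kg

By conservation of dissolved salt,
salt = 22,500×23.68 + 17,300×11.24 + 49,200×35.45 = 532,800 + 194,452 + 1,744,140 = 2,471,392
volume = 22,500 + 17,300 + 49,200 = 89,000 L
S = 2,471,392 / 89,000 = 27.7684 g/kg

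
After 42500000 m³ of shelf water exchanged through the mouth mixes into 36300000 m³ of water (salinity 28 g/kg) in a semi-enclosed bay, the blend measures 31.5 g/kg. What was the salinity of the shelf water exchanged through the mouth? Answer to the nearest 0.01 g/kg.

34.49 g/kg

Salt balance: 36,300,000×28 + 42,500,000×S = 78,800,000×31.5
1,016,400,000 + 42,500,000·S = 2,482,200,000
S = (2,482,200,000 − 1,016,400,000) / 42,500,000 = 34.4894 g/kg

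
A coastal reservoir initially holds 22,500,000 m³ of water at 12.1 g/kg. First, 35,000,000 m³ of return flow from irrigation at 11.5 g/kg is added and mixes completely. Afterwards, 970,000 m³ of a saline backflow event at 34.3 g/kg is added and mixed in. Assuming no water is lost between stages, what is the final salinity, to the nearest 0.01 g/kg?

12.11 g/kg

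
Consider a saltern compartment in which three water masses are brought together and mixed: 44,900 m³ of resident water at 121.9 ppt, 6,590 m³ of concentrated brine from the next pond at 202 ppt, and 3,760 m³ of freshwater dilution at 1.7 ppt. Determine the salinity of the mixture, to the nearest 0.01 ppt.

Conserving salt mass:
salt = 44,900×121.9 + 6,590×202 + 3,760×1.7 = 5,473,310 + 1,331,180 + 6,392 = 6,810,882
volume = 44,900 + 6,590 + 3,760 = 55,250 m³
S = 6,810,882 / 55,250 = 123.2739 ppt

123.27 ppt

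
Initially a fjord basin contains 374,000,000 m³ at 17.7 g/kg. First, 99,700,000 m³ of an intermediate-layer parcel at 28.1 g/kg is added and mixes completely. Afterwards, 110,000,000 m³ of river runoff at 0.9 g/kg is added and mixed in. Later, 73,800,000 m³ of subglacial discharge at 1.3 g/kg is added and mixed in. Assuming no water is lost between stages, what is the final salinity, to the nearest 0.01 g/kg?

14.63 g/kg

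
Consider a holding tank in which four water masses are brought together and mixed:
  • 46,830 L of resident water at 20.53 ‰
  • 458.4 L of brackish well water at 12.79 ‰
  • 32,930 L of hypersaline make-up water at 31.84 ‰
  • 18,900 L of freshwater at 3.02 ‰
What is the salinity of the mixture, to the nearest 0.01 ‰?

Mass of salt is conserved:
salt = 46,830×20.53 + 458.4×12.79 + 32,930×31.84 + 18,900×3.02 = 961,419.9 + 5,862.936 + 1,048,491.2 + 57,078 = 2,072,852.036
volume = 46,830 + 458.4 + 32,930 + 18,900 = 99,118.4 L
S = 2,072,852.036 / 99,118.4 = 20.9129 ‰

20.91 ‰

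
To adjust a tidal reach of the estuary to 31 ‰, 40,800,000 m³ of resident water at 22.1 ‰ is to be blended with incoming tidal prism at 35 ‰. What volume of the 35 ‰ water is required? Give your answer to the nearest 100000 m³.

Salt balance: 40,800,000×22.1 + V×35 = (40,800,000+V)×31
901,680,000 + 35V = 1,264,800,000 + 31V
363,120,000 = 4V
V = 90,780,000 m³

90800000 m³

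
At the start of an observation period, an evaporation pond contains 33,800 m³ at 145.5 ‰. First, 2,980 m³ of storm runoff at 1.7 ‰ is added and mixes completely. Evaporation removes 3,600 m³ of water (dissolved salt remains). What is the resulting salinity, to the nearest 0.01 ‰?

148.37 ‰

After mixing: salt = 33,800×145.5 + 2,980×1.7 = 4,922,966; volume = 36,780 m³
After evaporation: salt unchanged = 4,922,966; volume = 36,780 − 3,600 = 33,180 m³
S = 4,922,966 / 33,180 = 148.3715 ‰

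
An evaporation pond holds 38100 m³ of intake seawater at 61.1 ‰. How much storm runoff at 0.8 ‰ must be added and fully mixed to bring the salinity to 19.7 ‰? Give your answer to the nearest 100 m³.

83500 m³

Salt balance: 38,100×61.1 + V×0.8 = (38,100+V)×19.7
2,327,910 + 0.8V = 750,570 + 19.7V
1,577,340 = 18.9V
V = 83,457.14 m³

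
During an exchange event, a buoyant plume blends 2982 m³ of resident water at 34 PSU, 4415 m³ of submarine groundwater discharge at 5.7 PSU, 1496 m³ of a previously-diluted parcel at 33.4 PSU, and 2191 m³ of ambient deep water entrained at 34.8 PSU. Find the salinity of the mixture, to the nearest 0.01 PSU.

22.80 PSU

Weighted by volume,
salt = 2,982×34 + 4,415×5.7 + 1,496×33.4 + 2,191×34.8 = 101,388 + 25,165.5 + 49,966.4 + 76,246.8 = 252,766.7
volume = 2,982 + 4,415 + 1,496 + 2,191 = 11,084 m³
S = 252,766.7 / 11,084 = 22.8046 PSU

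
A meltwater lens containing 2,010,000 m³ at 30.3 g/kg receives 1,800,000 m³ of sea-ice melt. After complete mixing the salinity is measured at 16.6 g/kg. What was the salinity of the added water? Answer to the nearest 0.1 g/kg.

Salt balance: 2,010,000×30.3 + 1,800,000×S = 3,810,000×16.6
60,903,000 + 1,800,000·S = 63,246,000
S = (63,246,000 − 60,903,000) / 1,800,000 = 1.3017 g/kg

1.3 g/kg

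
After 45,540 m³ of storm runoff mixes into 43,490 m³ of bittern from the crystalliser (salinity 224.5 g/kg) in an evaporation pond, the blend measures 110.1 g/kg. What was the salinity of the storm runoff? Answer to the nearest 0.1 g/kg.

Salt balance: 43,490×224.5 + 45,540×S = 89,030×110.1
9,763,505 + 45,540·S = 9,802,203
S = (9,802,203 − 9,763,505) / 45,540 = 0.8498 g/kg

0.8 g/kg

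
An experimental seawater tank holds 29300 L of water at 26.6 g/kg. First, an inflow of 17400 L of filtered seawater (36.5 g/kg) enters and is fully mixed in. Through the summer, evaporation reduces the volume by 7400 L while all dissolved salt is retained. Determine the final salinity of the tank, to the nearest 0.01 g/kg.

After mixing: salt = 29,300×26.6 + 17,400×36.5 = 1,414,480; volume = 46,700 L
After evaporation: salt unchanged = 1,414,480; volume = 46,700 − 7,400 = 39,300 L
S = 1,414,480 / 39,300 = 35.9919 g/kg

35.99 g/kg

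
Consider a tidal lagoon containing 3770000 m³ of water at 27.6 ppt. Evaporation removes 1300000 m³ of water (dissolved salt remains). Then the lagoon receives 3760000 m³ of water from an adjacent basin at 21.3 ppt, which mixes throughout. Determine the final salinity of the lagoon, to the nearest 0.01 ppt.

After evaporation: salt = 3,770,000×27.6 = 104,052,000; volume = 3,770,000 − 1,300,000 = 2,470,000 m³
After mixing: salt = 104,052,000 + 3,760,000×21.3 = 184,140,000; volume = 2,470,000 + 3,760,000 = 6,230,000 m³
S = 184,140,000 / 6,230,000 = 29.557 ppt

29.56 ppt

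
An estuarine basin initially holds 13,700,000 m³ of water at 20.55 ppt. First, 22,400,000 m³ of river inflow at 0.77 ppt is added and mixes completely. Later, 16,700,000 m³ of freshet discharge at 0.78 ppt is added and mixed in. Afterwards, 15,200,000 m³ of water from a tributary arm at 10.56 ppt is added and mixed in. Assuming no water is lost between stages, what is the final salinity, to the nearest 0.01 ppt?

6.95 ppt

Mass of salt is conserved:
Initial salt = 13,700,000×20.55 = 281,535,000
After stage 1: salt = 281,535,000 + 22,400,000×0.77 = 298,783,000; volume = 36,100,000 m³; S = 8.277 ppt
After stage 2: salt = 298,783,000 + 16,700,000×0.78 = 311,809,000; volume = 52,800,000 m³; S = 5.905 ppt
After stage 3: salt = 311,809,000 + 15,200,000×10.56 = 472,321,000; volume = 68,000,000 m³
S = 472,321,000 / 68,000,000 = 6.9459 ppt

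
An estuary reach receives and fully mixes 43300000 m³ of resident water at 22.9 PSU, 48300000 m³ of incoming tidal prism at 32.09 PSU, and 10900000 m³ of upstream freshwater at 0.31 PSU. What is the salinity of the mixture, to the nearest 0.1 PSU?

Total salt / total volume:
salt = 43,300,000×22.9 + 48,300,000×32.09 + 10,900,000×0.31 = 991,570,000 + 1,549,947,000 + 3,379,000 = 2,544,896,000
volume = 43,300,000 + 48,300,000 + 10,900,000 = 102,500,000 m³
S = 2,544,896,000 / 102,500,000 = 24.828 PSU

24.8 PSU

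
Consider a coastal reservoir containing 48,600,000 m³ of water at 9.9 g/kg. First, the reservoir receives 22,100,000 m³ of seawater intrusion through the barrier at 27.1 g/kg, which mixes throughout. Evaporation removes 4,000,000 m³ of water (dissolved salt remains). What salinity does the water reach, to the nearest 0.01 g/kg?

16.19 g/kg

After mixing: salt = 48,600,000×9.9 + 22,100,000×27.1 = 1,080,050,000; volume = 70,700,000 m³
After evaporation: salt unchanged = 1,080,050,000; volume = 70,700,000 − 4,000,000 = 66,700,000 m³
S = 1,080,050,000 / 66,700,000 = 16.1927 g/kg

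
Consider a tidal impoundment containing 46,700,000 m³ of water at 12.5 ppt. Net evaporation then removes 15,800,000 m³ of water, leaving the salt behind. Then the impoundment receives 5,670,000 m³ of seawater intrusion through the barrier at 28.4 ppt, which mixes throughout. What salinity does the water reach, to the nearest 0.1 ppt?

After evaporation: salt = 46,700,000×12.5 = 583,750,000; volume = 46,700,000 − 15,800,000 = 30,900,000 m³
After mixing: salt = 583,750,000 + 5,670,000×28.4 = 744,778,000; volume = 30,900,000 + 5,670,000 = 36,570,000 m³
S = 744,778,000 / 36,570,000 = 20.3658 ppt

20.4 ppt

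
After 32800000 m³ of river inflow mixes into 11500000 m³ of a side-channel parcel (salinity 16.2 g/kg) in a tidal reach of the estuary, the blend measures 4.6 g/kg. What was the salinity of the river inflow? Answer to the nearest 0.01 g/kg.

Salt balance: 11,500,000×16.2 + 32,800,000×S = 44,300,000×4.6
186,300,000 + 32,800,000·S = 203,780,000
S = (203,780,000 − 186,300,000) / 32,800,000 = 0.5329 g/kg

0.53 g/kg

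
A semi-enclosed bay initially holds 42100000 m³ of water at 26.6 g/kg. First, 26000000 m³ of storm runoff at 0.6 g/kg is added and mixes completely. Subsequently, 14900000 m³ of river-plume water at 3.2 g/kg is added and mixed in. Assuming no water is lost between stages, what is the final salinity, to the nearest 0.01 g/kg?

Mass of salt is conserved:
Initial salt = 42,100,000×26.6 = 1,119,860,000
After stage 1: salt = 1,119,860,000 + 26,000,000×0.6 = 1,135,460,000; volume = 68,100,000 m³; S = 16.673 g/kg
After stage 2: salt = 1,135,460,000 + 14,900,000×3.2 = 1,183,140,000; volume = 83,000,000 m³
S = 1,183,140,000 / 83,000,000 = 14.2547 g/kg

14.25 g/kg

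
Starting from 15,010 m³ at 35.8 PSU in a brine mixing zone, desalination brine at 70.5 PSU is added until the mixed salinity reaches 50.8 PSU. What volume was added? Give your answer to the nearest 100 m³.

11400 m³

Salt balance: 15,010×35.8 + V×70.5 = (15,010+V)×50.8
537,358 + 70.5V = 762,508 + 50.8V
225,150 = 19.7V
V = 11,428.93 m³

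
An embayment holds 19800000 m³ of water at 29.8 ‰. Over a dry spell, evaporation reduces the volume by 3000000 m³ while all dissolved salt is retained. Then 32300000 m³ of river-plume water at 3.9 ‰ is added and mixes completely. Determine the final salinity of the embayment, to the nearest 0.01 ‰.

After evaporation: salt = 19,800,000×29.8 = 590,040,000; volume = 19,800,000 − 3,000,000 = 16,800,000 m³
After mixing: salt = 590,040,000 + 32,300,000×3.9 = 716,010,000; volume = 16,800,000 + 32,300,000 = 49,100,000 m³
S = 716,010,000 / 49,100,000 = 14.5827 ‰

14.58 ‰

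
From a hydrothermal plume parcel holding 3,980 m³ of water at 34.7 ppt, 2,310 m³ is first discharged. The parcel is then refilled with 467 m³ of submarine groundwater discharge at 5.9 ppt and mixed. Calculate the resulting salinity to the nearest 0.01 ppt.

28.41 ppt

Remaining after removal: 1,670 m³ at 34.7 ppt (salt = 57,949)
After addition: salt = 57,949 + 467×5.9 = 60,704.3; volume = 2,137 m³
S = 60,704.3 / 2,137 = 28.4063 ppt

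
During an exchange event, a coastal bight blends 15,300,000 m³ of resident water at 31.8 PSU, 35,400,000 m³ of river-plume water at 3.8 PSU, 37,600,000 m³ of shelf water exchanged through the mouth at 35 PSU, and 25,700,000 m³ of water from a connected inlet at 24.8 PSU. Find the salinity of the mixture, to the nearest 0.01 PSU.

By conservation of dissolved salt,
salt = 15,300,000×31.8 + 35,400,000×3.8 + 37,600,000×35 + 25,700,000×24.8 = 486,540,000 + 134,520,000 + 1,316,000,000 + 637,360,000 = 2,574,420,000
volume = 15,300,000 + 35,400,000 + 37,600,000 + 25,700,000 = 114,000,000 m³
S = 2,574,420,000 / 114,000,000 = 22.5826 PSU

22.58 PSU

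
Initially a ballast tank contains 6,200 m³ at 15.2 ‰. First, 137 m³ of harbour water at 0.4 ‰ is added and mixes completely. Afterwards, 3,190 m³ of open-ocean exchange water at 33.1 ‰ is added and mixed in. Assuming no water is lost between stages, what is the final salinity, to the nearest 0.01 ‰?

20.98 ‰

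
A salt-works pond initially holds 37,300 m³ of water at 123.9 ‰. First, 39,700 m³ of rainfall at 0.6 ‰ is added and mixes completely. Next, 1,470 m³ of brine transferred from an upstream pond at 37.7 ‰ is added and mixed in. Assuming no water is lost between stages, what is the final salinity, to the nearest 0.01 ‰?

Salt balance:
Initial salt = 37,300×123.9 = 4,621,470
After stage 1: salt = 4,621,470 + 39,700×0.6 = 4,645,290; volume = 77,000 m³; S = 60.328 ‰
After stage 2: salt = 4,645,290 + 1,470×37.7 = 4,700,709; volume = 78,470 m³
S = 4,700,709 / 78,470 = 59.9045 ‰

59.90 ‰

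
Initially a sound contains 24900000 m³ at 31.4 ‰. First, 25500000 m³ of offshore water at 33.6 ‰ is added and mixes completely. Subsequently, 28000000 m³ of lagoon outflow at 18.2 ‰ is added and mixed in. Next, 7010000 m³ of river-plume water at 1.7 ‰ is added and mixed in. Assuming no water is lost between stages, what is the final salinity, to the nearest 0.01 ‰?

25.29 ‰

Total salt / total volume:
Initial salt = 24,900,000×31.4 = 781,860,000
After stage 1: salt = 781,860,000 + 25,500,000×33.6 = 1,638,660,000; volume = 50,400,000 m³; S = 32.513 ‰
After stage 2: salt = 1,638,660,000 + 28,000,000×18.2 = 2,148,260,000; volume = 78,400,000 m³; S = 27.401 ‰
After stage 3: salt = 2,148,260,000 + 7,010,000×1.7 = 2,160,177,000; volume = 85,410,000 m³
S = 2,160,177,000 / 85,410,000 = 25.2919 ‰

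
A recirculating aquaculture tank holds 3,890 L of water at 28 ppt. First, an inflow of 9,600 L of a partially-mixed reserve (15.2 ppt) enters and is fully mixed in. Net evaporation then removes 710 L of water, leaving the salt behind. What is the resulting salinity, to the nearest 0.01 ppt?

19.94 ppt

After mixing: salt = 3,890×28 + 9,600×15.2 = 254,840; volume = 13,490 L
After evaporation: salt unchanged = 254,840; volume = 13,490 − 710 = 12,780 L
S = 254,840 / 12,780 = 19.9405 ppt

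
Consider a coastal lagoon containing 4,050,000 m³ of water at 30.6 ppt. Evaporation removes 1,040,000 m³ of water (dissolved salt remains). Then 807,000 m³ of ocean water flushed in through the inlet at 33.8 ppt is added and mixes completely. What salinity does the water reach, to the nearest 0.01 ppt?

39.61 ppt

After evaporation: salt = 4,050,000×30.6 = 123,930,000; volume = 4,050,000 − 1,040,000 = 3,010,000 m³
After mixing: salt = 123,930,000 + 807,000×33.8 = 151,206,600; volume = 3,010,000 + 807,000 = 3,817,000 m³
S = 151,206,600 / 3,817,000 = 39.614 ppt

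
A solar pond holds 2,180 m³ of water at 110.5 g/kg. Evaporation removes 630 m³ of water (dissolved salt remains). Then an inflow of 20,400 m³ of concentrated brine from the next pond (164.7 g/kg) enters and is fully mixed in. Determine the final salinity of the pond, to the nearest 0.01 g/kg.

After evaporation: salt = 2,180×110.5 = 240,890; volume = 2,180 − 630 = 1,550 m³
After mixing: salt = 240,890 + 20,400×164.7 = 3,600,770; volume = 1,550 + 20,400 = 21,950 m³
S = 3,600,770 / 21,950 = 164.0442 g/kg

164.04 g/kg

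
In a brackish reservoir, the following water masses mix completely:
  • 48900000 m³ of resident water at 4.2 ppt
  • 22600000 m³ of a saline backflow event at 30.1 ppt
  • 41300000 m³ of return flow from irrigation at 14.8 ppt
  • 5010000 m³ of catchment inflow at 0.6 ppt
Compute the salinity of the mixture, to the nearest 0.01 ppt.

12.73 ppt

Salt balance:
salt = 48,900,000×4.2 + 22,600,000×30.1 + 41,300,000×14.8 + 5,010,000×0.6 = 205,380,000 + 680,260,000 + 611,240,000 + 3,006,000 = 1,499,886,000
volume = 48,900,000 + 22,600,000 + 41,300,000 + 5,010,000 = 117,810,000 m³
S = 1,499,886,000 / 117,810,000 = 12.7314 ppt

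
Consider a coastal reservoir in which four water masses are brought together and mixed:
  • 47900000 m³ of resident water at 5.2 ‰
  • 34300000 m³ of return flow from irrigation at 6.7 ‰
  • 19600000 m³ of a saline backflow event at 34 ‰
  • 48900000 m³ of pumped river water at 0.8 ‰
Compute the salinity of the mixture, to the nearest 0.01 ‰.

7.86 ‰

Conserving salt mass:
salt = 47,900,000×5.2 + 34,300,000×6.7 + 19,600,000×34 + 48,900,000×0.8 = 249,080,000 + 229,810,000 + 666,400,000 + 39,120,000 = 1,184,410,000
volume = 47,900,000 + 34,300,000 + 19,600,000 + 48,900,000 = 150,700,000 m³
S = 1,184,410,000 / 150,700,000 = 7.8594 ‰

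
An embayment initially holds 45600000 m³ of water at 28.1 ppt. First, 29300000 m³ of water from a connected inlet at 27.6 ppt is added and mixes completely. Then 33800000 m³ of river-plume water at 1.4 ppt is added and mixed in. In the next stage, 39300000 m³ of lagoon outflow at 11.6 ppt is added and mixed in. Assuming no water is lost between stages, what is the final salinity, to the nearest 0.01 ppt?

Total salt / total volume:
Initial salt = 45,600,000×28.1 = 1,281,360,000
After stage 1: salt = 1,281,360,000 + 29,300,000×27.6 = 2,090,040,000; volume = 74,900,000 m³; S = 27.904 ppt
After stage 2: salt = 2,090,040,000 + 33,800,000×1.4 = 2,137,360,000; volume = 108,700,000 m³; S = 19.663 ppt
After stage 3: salt = 2,137,360,000 + 39,300,000×11.6 = 2,593,240,000; volume = 148,000,000 m³
S = 2,593,240,000 / 148,000,000 = 17.5219 ppt

17.52 ppt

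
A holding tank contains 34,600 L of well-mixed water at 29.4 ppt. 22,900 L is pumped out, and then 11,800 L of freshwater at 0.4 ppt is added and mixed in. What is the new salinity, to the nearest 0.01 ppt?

Remaining after removal: 11,700 L at 29.4 ppt (salt = 343,980)
After addition: salt = 343,980 + 11,800×0.4 = 348,700; volume = 23,500 L
S = 348,700 / 23,500 = 14.8383 ppt

14.84 ppt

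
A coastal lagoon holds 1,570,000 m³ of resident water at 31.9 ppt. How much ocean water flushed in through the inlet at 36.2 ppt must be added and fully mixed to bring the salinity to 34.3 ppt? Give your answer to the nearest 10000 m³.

1980000 m³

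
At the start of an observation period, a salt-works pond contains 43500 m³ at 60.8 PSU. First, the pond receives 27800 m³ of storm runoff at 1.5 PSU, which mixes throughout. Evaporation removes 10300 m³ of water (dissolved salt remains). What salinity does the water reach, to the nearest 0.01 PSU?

44.04 PSU

After mixing: salt = 43,500×60.8 + 27,800×1.5 = 2,686,500; volume = 71,300 m³
After evaporation: salt unchanged = 2,686,500; volume = 71,300 − 10,300 = 61,000 m³
S = 2,686,500 / 61,000 = 44.041 PSU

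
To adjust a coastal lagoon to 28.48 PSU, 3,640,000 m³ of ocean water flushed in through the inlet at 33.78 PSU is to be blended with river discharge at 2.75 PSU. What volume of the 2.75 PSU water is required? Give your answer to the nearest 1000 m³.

Salt balance: 3,640,000×33.78 + V×2.75 = (3,640,000+V)×28.48
122,959,200 + 2.75V = 103,667,200 + 28.48V
19,292,000 = 25.73V
V = 749,786.24 m³

750000 m³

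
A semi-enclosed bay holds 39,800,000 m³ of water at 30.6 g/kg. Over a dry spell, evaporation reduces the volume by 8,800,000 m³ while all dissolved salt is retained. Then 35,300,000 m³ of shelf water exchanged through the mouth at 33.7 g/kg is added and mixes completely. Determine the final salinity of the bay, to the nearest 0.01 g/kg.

36.31 g/kg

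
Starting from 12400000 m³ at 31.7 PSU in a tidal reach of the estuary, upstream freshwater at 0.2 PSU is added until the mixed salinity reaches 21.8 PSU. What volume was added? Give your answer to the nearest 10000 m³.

Salt balance: 12,400,000×31.7 + V×0.2 = (12,400,000+V)×21.8
393,080,000 + 0.2V = 270,320,000 + 21.8V
122,760,000 = 21.6V
V = 5,683,333.33 m³

5680000 m³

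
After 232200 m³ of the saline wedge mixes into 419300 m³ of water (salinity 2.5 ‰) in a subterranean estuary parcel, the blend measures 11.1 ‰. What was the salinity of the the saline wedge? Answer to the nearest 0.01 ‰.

Salt balance: 419,300×2.5 + 232,200×S = 651,500×11.1
1,048,250 + 232,200·S = 7,231,650
S = (7,231,650 − 1,048,250) / 232,200 = 26.6296 ‰

26.63 ‰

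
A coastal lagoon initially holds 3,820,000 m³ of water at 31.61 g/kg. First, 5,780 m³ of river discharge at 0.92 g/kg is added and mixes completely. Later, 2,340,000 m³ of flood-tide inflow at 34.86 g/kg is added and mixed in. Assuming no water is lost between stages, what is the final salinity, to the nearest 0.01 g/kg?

32.81 g/kg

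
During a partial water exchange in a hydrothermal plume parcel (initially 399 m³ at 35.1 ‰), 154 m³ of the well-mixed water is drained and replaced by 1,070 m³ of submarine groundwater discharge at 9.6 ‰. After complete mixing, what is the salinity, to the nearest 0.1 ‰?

14.4 ‰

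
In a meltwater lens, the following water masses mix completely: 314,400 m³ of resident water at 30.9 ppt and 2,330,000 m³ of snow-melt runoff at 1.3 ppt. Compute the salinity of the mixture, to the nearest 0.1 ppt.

By conservation of dissolved salt,
salt = 314,400×30.9 + 2,330,000×1.3 = 9,714,960 + 3,029,000 = 12,743,960
volume = 314,400 + 2,330,000 = 2,644,400 m³
S = 12,743,960 / 2,644,400 = 4.819 ppt

4.8 ppt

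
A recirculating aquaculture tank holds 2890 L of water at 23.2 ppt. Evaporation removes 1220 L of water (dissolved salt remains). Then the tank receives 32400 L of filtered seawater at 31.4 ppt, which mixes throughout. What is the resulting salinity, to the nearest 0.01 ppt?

After evaporation: salt = 2,890×23.2 = 67,048; volume = 2,890 − 1,220 = 1,670 L
After mixing: salt = 67,048 + 32,400×31.4 = 1,084,408; volume = 1,670 + 32,400 = 34,070 L
S = 1,084,408 / 34,070 = 31.8288 ppt

31.83 ppt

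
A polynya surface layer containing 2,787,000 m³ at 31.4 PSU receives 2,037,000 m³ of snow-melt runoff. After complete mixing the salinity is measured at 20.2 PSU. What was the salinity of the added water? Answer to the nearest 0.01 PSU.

4.88 PSU

Salt balance: 2,787,000×31.4 + 2,037,000×S = 4,824,000×20.2
87,511,800 + 2,037,000·S = 97,444,800
S = (97,444,800 − 87,511,800) / 2,037,000 = 4.8763 PSU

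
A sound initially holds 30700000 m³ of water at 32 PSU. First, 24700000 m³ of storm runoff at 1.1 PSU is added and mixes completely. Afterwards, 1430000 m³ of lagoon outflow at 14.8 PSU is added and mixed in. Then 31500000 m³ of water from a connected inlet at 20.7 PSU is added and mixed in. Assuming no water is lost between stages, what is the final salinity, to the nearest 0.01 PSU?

Salt balance:
Initial salt = 30,700,000×32 = 982,400,000
After stage 1: salt = 982,400,000 + 24,700,000×1.1 = 1,009,570,000; volume = 55,400,000 m³; S = 18.223 PSU
After stage 2: salt = 1,009,570,000 + 1,430,000×14.8 = 1,030,734,000; volume = 56,830,000 m³; S = 18.137 PSU
After stage 3: salt = 1,030,734,000 + 31,500,000×20.7 = 1,682,784,000; volume = 88,330,000 m³
S = 1,682,784,000 / 88,330,000 = 19.0511 PSU

19.05 PSU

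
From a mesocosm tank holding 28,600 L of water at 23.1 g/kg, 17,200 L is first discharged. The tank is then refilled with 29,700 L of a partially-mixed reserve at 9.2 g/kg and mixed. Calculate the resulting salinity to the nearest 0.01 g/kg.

13.06 g/kg

Remaining after removal: 11,400 L at 23.1 g/kg (salt = 263,340)
After addition: salt = 263,340 + 29,700×9.2 = 536,580; volume = 41,100 L
S = 536,580 / 41,100 = 13.0555 g/kg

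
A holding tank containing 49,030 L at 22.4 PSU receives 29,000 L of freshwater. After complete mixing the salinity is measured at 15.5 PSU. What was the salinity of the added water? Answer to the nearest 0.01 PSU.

3.83 PSU

Salt balance: 49,030×22.4 + 29,000×S = 78,030×15.5
1,098,272 + 29,000·S = 1,209,465
S = (1,209,465 − 1,098,272) / 29,000 = 3.8342 PSU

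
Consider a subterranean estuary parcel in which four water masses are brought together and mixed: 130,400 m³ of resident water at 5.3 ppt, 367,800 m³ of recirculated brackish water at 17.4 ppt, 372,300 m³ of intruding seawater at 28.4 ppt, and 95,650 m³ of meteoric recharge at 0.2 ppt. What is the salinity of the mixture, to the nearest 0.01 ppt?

18.30 ppt

Conserving salt mass:
salt = 130,400×5.3 + 367,800×17.4 + 372,300×28.4 + 95,650×0.2 = 691,120 + 6,399,720 + 10,573,320 + 19,130 = 17,683,290
volume = 130,400 + 367,800 + 372,300 + 95,650 = 966,150 m³
S = 17,683,290 / 966,150 = 18.3028 ppt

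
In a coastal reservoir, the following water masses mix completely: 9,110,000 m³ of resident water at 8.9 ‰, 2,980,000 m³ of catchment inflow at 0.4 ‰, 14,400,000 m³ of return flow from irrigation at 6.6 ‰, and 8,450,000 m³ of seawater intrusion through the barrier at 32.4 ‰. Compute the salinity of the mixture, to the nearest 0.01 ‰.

12.91 ‰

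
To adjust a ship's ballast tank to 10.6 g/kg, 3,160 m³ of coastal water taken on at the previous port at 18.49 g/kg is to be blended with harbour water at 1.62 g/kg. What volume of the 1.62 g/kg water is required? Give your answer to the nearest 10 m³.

Salt balance: 3,160×18.49 + V×1.62 = (3,160+V)×10.6
58,428.4 + 1.62V = 33,496 + 10.6V
24,932.4 = 8.98V
V = 2,776.44 m³

2780 m³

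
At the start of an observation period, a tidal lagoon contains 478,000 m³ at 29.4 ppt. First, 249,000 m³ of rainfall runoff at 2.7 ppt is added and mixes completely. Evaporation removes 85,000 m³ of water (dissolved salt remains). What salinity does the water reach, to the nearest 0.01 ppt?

22.94 ppt

After mixing: salt = 478,000×29.4 + 249,000×2.7 = 14,725,500; volume = 727,000 m³
After evaporation: salt unchanged = 14,725,500; volume = 727,000 − 85,000 = 642,000 m³
S = 14,725,500 / 642,000 = 22.9369 ppt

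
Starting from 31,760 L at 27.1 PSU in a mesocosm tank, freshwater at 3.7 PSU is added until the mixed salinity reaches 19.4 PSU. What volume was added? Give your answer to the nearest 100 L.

15600 L

Salt balance: 31,760×27.1 + V×3.7 = (31,760+V)×19.4
860,696 + 3.7V = 616,144 + 19.4V
244,552 = 15.7V
V = 15,576.56 L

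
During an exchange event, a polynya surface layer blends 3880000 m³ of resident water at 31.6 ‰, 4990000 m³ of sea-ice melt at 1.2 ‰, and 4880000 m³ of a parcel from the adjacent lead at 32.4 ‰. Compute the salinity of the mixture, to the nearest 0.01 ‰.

20.85 ‰

Weighted by volume,
salt = 3,880,000×31.6 + 4,990,000×1.2 + 4,880,000×32.4 = 122,608,000 + 5,988,000 + 158,112,000 = 286,708,000
volume = 3,880,000 + 4,990,000 + 4,880,000 = 13,750,000 m³
S = 286,708,000 / 13,750,000 = 20.8515 ‰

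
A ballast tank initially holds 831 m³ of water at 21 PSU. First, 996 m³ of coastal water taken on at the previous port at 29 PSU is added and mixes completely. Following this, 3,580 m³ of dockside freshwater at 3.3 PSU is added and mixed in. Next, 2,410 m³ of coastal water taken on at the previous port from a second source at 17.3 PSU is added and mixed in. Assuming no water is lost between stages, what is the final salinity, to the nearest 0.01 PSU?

By conservation of dissolved salt,
Initial salt = 831×21 = 17,451
After stage 1: salt = 17,451 + 996×29 = 46,335; volume = 1,827 m³; S = 25.361 PSU
After stage 2: salt = 46,335 + 3,580×3.3 = 58,149; volume = 5,407 m³; S = 10.754 PSU
After stage 3: salt = 58,149 + 2,410×17.3 = 99,842; volume = 7,817 m³
S = 99,842 / 7,817 = 12.7724 PSU

12.77 PSU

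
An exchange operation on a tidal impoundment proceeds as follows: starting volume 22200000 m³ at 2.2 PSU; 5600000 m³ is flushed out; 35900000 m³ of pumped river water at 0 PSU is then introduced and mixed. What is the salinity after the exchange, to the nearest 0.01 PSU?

0.70 PSU

Remaining after removal: 16,600,000 m³ at 2.2 PSU (salt = 36,520,000)
After addition: salt = 36,520,000 + 35,900,000×0 = 36,520,000; volume = 52,500,000 m³
S = 36,520,000 / 52,500,000 = 0.6956 PSU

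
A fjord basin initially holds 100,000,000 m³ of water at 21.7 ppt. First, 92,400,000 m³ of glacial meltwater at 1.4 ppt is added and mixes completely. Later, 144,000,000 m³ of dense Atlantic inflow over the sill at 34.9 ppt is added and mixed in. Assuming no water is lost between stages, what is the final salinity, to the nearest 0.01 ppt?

21.77 ppt

By conservation of dissolved salt,
Initial salt = 100,000,000×21.7 = 2,170,000,000
After stage 1: salt = 2,170,000,000 + 92,400,000×1.4 = 2,299,360,000; volume = 192,400,000 m³; S = 11.951 ppt
After stage 2: salt = 2,299,360,000 + 144,000,000×34.9 = 7,324,960,000; volume = 336,400,000 m³
S = 7,324,960,000 / 336,400,000 = 21.7746 ppt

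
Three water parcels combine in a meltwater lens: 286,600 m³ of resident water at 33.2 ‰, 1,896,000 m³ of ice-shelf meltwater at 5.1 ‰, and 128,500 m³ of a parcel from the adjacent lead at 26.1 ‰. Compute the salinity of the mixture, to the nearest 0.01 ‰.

9.75 ‰

By conservation of dissolved salt,
salt = 286,600×33.2 + 1,896,000×5.1 + 128,500×26.1 = 9,515,120 + 9,669,600 + 3,353,850 = 22,538,570
volume = 286,600 + 1,896,000 + 128,500 = 2,311,100 m³
S = 22,538,570 / 2,311,100 = 9.7523 ‰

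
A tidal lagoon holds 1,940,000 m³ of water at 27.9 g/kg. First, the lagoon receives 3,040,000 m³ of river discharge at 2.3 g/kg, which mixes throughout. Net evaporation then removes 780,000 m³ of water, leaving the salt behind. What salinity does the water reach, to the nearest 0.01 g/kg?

After mixing: salt = 1,940,000×27.9 + 3,040,000×2.3 = 61,118,000; volume = 4,980,000 m³
After evaporation: salt unchanged = 61,118,000; volume = 4,980,000 − 780,000 = 4,200,000 m³
S = 61,118,000 / 4,200,000 = 14.5519 g/kg

14.55 g/kg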